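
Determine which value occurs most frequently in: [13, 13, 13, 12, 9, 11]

13

Step 1: Count the frequency of each value:
  9: appears 1 time(s)
  11: appears 1 time(s)
  12: appears 1 time(s)
  13: appears 3 time(s)
Step 2: The value 13 appears most frequently (3 times).
Step 3: Mode = 13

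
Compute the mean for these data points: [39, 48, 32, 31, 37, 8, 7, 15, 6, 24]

24.7

Step 1: Sum all values: 39 + 48 + 32 + 31 + 37 + 8 + 7 + 15 + 6 + 24 = 247
Step 2: Count the number of values: n = 10
Step 3: Mean = sum / n = 247 / 10 = 24.7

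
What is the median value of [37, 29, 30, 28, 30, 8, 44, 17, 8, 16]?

28.5

Step 1: Sort the data in ascending order: [8, 8, 16, 17, 28, 29, 30, 30, 37, 44]
Step 2: The number of values is n = 10.
Step 3: Since n is even, the median is the average of positions 5 and 6:
  Median = (28 + 29) / 2 = 28.5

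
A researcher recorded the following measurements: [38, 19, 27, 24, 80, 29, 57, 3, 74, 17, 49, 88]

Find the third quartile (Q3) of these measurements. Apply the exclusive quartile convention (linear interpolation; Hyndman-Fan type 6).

69.75

Step 1: Sort the data: [3, 17, 19, 24, 27, 29, 38, 49, 57, 74, 80, 88]
Step 2: n = 12
Step 3: Using the exclusive quartile method:
  Q1 = 20.25
  Q2 (median) = 33.5
  Q3 = 69.75
  IQR = Q3 - Q1 = 69.75 - 20.25 = 49.5
Step 4: Q3 = 69.75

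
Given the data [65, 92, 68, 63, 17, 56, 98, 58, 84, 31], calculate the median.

64

Step 1: Sort the data in ascending order: [17, 31, 56, 58, 63, 65, 68, 84, 92, 98]
Step 2: The number of values is n = 10.
Step 3: Since n is even, the median is the average of positions 5 and 6:
  Median = (63 + 65) / 2 = 64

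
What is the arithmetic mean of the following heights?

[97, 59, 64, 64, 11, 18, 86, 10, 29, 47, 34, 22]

45.0833

Step 1: Sum all values: 97 + 59 + 64 + 64 + 11 + 18 + 86 + 10 + 29 + 47 + 34 + 22 = 541
Step 2: Count the number of values: n = 12
Step 3: Mean = sum / n = 541 / 12 = 45.0833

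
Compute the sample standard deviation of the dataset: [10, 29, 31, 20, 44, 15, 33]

11.6905

Step 1: Compute the mean: 26
Step 2: Sum of squared deviations from the mean: 820
Step 3: Sample variance = 820 / 6 = 136.6667
Step 4: Standard deviation = sqrt(136.6667) = 11.6905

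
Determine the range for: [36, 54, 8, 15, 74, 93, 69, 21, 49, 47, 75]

85

Step 1: Identify the maximum value: max = 93
Step 2: Identify the minimum value: min = 8
Step 3: Range = max - min = 93 - 8 = 85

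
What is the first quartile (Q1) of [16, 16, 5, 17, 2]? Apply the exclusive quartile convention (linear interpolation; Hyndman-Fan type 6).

3.5

Step 1: Sort the data: [2, 5, 16, 16, 17]
Step 2: n = 5
Step 3: Using the exclusive quartile method:
  Q1 = 3.5
  Q2 (median) = 16
  Q3 = 16.5
  IQR = Q3 - Q1 = 16.5 - 3.5 = 13
Step 4: Q1 = 3.5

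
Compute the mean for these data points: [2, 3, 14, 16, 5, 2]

7

Step 1: Sum all values: 2 + 3 + 14 + 16 + 5 + 2 = 42
Step 2: Count the number of values: n = 6
Step 3: Mean = sum / n = 42 / 6 = 7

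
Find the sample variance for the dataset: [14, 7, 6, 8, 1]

21.7

Step 1: Compute the mean: (14 + 7 + 6 + 8 + 1) / 5 = 7.2
Step 2: Compute squared deviations from the mean:
  (14 - 7.2)^2 = 46.24
  (7 - 7.2)^2 = 0.04
  (6 - 7.2)^2 = 1.44
  (8 - 7.2)^2 = 0.64
  (1 - 7.2)^2 = 38.44
Step 3: Sum of squared deviations = 86.8
Step 4: Sample variance = 86.8 / 4 = 21.7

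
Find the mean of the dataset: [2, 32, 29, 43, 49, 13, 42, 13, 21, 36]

28

Step 1: Sum all values: 2 + 32 + 29 + 43 + 49 + 13 + 42 + 13 + 21 + 36 = 280
Step 2: Count the number of values: n = 10
Step 3: Mean = sum / n = 280 / 10 = 28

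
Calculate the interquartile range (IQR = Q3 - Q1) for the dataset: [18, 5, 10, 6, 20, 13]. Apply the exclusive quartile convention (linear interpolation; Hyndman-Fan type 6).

12.75

Step 1: Sort the data: [5, 6, 10, 13, 18, 20]
Step 2: n = 6
Step 3: Using the exclusive quartile method:
  Q1 = 5.75
  Q2 (median) = 11.5
  Q3 = 18.5
  IQR = Q3 - Q1 = 18.5 - 5.75 = 12.75
Step 4: IQR = 12.75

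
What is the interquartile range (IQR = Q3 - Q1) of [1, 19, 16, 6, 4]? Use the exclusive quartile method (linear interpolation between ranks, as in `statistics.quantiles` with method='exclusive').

15

Step 1: Sort the data: [1, 4, 6, 16, 19]
Step 2: n = 5
Step 3: Using the exclusive quartile method:
  Q1 = 2.5
  Q2 (median) = 6
  Q3 = 17.5
  IQR = Q3 - Q1 = 17.5 - 2.5 = 15
Step 4: IQR = 15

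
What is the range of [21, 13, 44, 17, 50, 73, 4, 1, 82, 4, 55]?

81

Step 1: Identify the maximum value: max = 82
Step 2: Identify the minimum value: min = 1
Step 3: Range = max - min = 82 - 1 = 81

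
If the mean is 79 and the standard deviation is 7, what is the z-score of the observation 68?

-1.5714

Step 1: Recall the z-score formula: z = (x - mu) / sigma
Step 2: Substitute values: z = (68 - 79) / 7
Step 3: z = -11 / 7 = -1.5714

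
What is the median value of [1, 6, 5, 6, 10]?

6

Step 1: Sort the data in ascending order: [1, 5, 6, 6, 10]
Step 2: The number of values is n = 5.
Step 3: Since n is odd, the median is the middle value at position 3: 6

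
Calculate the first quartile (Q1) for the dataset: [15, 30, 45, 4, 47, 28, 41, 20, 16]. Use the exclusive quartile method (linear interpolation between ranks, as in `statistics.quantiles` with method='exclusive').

15.5

Step 1: Sort the data: [4, 15, 16, 20, 28, 30, 41, 45, 47]
Step 2: n = 9
Step 3: Using the exclusive quartile method:
  Q1 = 15.5
  Q2 (median) = 28
  Q3 = 43
  IQR = Q3 - Q1 = 43 - 15.5 = 27.5
Step 4: Q1 = 15.5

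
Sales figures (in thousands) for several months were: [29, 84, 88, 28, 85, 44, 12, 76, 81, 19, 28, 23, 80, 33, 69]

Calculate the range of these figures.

76

Step 1: Identify the maximum value: max = 88
Step 2: Identify the minimum value: min = 12
Step 3: Range = max - min = 88 - 12 = 76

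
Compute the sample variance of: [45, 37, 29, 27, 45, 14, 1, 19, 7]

252.6111

Step 1: Compute the mean: (45 + 37 + 29 + 27 + 45 + 14 + 1 + 19 + 7) / 9 = 24.8889
Step 2: Compute squared deviations from the mean:
  (45 - 24.8889)^2 = 404.4568
  (37 - 24.8889)^2 = 146.679
  (29 - 24.8889)^2 = 16.9012
  (27 - 24.8889)^2 = 4.4568
  (45 - 24.8889)^2 = 404.4568
  (14 - 24.8889)^2 = 118.5679
  (1 - 24.8889)^2 = 570.679
  (19 - 24.8889)^2 = 34.679
  (7 - 24.8889)^2 = 320.0123
Step 3: Sum of squared deviations = 2020.8889
Step 4: Sample variance = 2020.8889 / 8 = 252.6111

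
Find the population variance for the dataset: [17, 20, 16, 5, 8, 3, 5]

40.8163

Step 1: Compute the mean: (17 + 20 + 16 + 5 + 8 + 3 + 5) / 7 = 10.5714
Step 2: Compute squared deviations from the mean:
  (17 - 10.5714)^2 = 41.3265
  (20 - 10.5714)^2 = 88.898
  (16 - 10.5714)^2 = 29.4694
  (5 - 10.5714)^2 = 31.0408
  (8 - 10.5714)^2 = 6.6122
  (3 - 10.5714)^2 = 57.3265
  (5 - 10.5714)^2 = 31.0408
Step 3: Sum of squared deviations = 285.7143
Step 4: Population variance = 285.7143 / 7 = 40.8163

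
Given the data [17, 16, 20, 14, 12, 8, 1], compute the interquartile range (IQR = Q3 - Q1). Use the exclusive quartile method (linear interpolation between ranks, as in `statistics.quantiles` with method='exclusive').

9

Step 1: Sort the data: [1, 8, 12, 14, 16, 17, 20]
Step 2: n = 7
Step 3: Using the exclusive quartile method:
  Q1 = 8
  Q2 (median) = 14
  Q3 = 17
  IQR = Q3 - Q1 = 17 - 8 = 9
Step 4: IQR = 9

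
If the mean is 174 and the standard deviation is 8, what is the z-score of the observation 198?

3

Step 1: Recall the z-score formula: z = (x - mu) / sigma
Step 2: Substitute values: z = (198 - 174) / 8
Step 3: z = 24 / 8 = 3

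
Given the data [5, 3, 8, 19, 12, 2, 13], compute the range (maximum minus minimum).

17

Step 1: Identify the maximum value: max = 19
Step 2: Identify the minimum value: min = 2
Step 3: Range = max - min = 19 - 2 = 17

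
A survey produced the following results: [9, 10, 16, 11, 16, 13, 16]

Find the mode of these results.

16

Step 1: Count the frequency of each value:
  9: appears 1 time(s)
  10: appears 1 time(s)
  11: appears 1 time(s)
  13: appears 1 time(s)
  16: appears 3 time(s)
Step 2: The value 16 appears most frequently (3 times).
Step 3: Mode = 16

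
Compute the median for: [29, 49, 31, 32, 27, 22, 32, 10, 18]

29

Step 1: Sort the data in ascending order: [10, 18, 22, 27, 29, 31, 32, 32, 49]
Step 2: The number of values is n = 9.
Step 3: Since n is odd, the median is the middle value at position 5: 29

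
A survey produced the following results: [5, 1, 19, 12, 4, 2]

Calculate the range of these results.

18

Step 1: Identify the maximum value: max = 19
Step 2: Identify the minimum value: min = 1
Step 3: Range = max - min = 19 - 1 = 18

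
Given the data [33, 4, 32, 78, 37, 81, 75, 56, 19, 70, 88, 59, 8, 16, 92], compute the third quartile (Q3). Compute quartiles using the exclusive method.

78

Step 1: Sort the data: [4, 8, 16, 19, 32, 33, 37, 56, 59, 70, 75, 78, 81, 88, 92]
Step 2: n = 15
Step 3: Using the exclusive quartile method:
  Q1 = 19
  Q2 (median) = 56
  Q3 = 78
  IQR = Q3 - Q1 = 78 - 19 = 59
Step 4: Q3 = 78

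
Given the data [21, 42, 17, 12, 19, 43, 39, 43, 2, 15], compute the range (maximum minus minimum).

41

Step 1: Identify the maximum value: max = 43
Step 2: Identify the minimum value: min = 2
Step 3: Range = max - min = 43 - 2 = 41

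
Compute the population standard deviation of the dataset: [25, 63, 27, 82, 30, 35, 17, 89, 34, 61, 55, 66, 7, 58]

23.8555

Step 1: Compute the mean: 46.3571
Step 2: Sum of squared deviations from the mean: 7967.2143
Step 3: Population variance = 7967.2143 / 14 = 569.0867
Step 4: Standard deviation = sqrt(569.0867) = 23.8555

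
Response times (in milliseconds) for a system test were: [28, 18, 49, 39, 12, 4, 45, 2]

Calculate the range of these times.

47

Step 1: Identify the maximum value: max = 49
Step 2: Identify the minimum value: min = 2
Step 3: Range = max - min = 49 - 2 = 47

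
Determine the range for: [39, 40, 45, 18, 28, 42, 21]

27

Step 1: Identify the maximum value: max = 45
Step 2: Identify the minimum value: min = 18
Step 3: Range = max - min = 45 - 18 = 27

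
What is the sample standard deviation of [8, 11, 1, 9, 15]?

5.1186

Step 1: Compute the mean: 8.8
Step 2: Sum of squared deviations from the mean: 104.8
Step 3: Sample variance = 104.8 / 4 = 26.2
Step 4: Standard deviation = sqrt(26.2) = 5.1186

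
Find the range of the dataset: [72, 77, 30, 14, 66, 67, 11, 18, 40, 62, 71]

66

Step 1: Identify the maximum value: max = 77
Step 2: Identify the minimum value: min = 11
Step 3: Range = max - min = 77 - 11 = 66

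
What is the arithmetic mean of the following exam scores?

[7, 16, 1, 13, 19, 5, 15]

10.8571

Step 1: Sum all values: 7 + 16 + 1 + 13 + 19 + 5 + 15 = 76
Step 2: Count the number of values: n = 7
Step 3: Mean = sum / n = 76 / 7 = 10.8571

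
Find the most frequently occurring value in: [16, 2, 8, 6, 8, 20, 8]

8

Step 1: Count the frequency of each value:
  2: appears 1 time(s)
  6: appears 1 time(s)
  8: appears 3 time(s)
  16: appears 1 time(s)
  20: appears 1 time(s)
Step 2: The value 8 appears most frequently (3 times).
Step 3: Mode = 8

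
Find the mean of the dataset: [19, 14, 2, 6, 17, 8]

11

Step 1: Sum all values: 19 + 14 + 2 + 6 + 17 + 8 = 66
Step 2: Count the number of values: n = 6
Step 3: Mean = sum / n = 66 / 6 = 11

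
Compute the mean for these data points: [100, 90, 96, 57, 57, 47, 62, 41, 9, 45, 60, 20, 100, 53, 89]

61.7333

Step 1: Sum all values: 100 + 90 + 96 + 57 + 57 + 47 + 62 + 41 + 9 + 45 + 60 + 20 + 100 + 53 + 89 = 926
Step 2: Count the number of values: n = 15
Step 3: Mean = sum / n = 926 / 15 = 61.7333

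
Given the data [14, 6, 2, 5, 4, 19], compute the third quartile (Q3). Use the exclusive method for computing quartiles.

15.25

Step 1: Sort the data: [2, 4, 5, 6, 14, 19]
Step 2: n = 6
Step 3: Using the exclusive quartile method:
  Q1 = 3.5
  Q2 (median) = 5.5
  Q3 = 15.25
  IQR = Q3 - Q1 = 15.25 - 3.5 = 11.75
Step 4: Q3 = 15.25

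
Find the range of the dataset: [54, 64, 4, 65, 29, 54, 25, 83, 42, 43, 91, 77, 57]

87

Step 1: Identify the maximum value: max = 91
Step 2: Identify the minimum value: min = 4
Step 3: Range = max - min = 91 - 4 = 87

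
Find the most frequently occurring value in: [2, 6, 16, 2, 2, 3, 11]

2

Step 1: Count the frequency of each value:
  2: appears 3 time(s)
  3: appears 1 time(s)
  6: appears 1 time(s)
  11: appears 1 time(s)
  16: appears 1 time(s)
Step 2: The value 2 appears most frequently (3 times).
Step 3: Mode = 2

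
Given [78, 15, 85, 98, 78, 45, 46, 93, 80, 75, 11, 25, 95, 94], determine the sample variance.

957.6484

Step 1: Compute the mean: (78 + 15 + 85 + 98 + 78 + 45 + 46 + 93 + 80 + 75 + 11 + 25 + 95 + 94) / 14 = 65.5714
Step 2: Compute squared deviations from the mean:
  (78 - 65.5714)^2 = 154.4694
  (15 - 65.5714)^2 = 2557.4694
  (85 - 65.5714)^2 = 377.4694
  (98 - 65.5714)^2 = 1051.6122
  (78 - 65.5714)^2 = 154.4694
  (45 - 65.5714)^2 = 423.1837
  (46 - 65.5714)^2 = 383.0408
  (93 - 65.5714)^2 = 752.3265
  (80 - 65.5714)^2 = 208.1837
  (75 - 65.5714)^2 = 88.898
  (11 - 65.5714)^2 = 2978.0408
  (25 - 65.5714)^2 = 1646.0408
  (95 - 65.5714)^2 = 866.0408
  (94 - 65.5714)^2 = 808.1837
Step 3: Sum of squared deviations = 12449.4286
Step 4: Sample variance = 12449.4286 / 13 = 957.6484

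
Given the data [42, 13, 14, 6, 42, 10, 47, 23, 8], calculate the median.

14

Step 1: Sort the data in ascending order: [6, 8, 10, 13, 14, 23, 42, 42, 47]
Step 2: The number of values is n = 9.
Step 3: Since n is odd, the median is the middle value at position 5: 14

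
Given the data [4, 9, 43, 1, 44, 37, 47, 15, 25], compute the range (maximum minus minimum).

46

Step 1: Identify the maximum value: max = 47
Step 2: Identify the minimum value: min = 1
Step 3: Range = max - min = 47 - 1 = 46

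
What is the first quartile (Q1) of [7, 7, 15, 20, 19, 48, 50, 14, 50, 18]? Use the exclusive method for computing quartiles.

12.25

Step 1: Sort the data: [7, 7, 14, 15, 18, 19, 20, 48, 50, 50]
Step 2: n = 10
Step 3: Using the exclusive quartile method:
  Q1 = 12.25
  Q2 (median) = 18.5
  Q3 = 48.5
  IQR = Q3 - Q1 = 48.5 - 12.25 = 36.25
Step 4: Q1 = 12.25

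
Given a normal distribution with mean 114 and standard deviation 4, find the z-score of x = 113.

-0.25

Step 1: Recall the z-score formula: z = (x - mu) / sigma
Step 2: Substitute values: z = (113 - 114) / 4
Step 3: z = -1 / 4 = -0.25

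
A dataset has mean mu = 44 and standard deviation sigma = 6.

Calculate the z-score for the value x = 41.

-0.5

Step 1: Recall the z-score formula: z = (x - mu) / sigma
Step 2: Substitute values: z = (41 - 44) / 6
Step 3: z = -3 / 6 = -0.5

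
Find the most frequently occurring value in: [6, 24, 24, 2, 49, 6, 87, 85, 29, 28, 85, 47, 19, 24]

24

Step 1: Count the frequency of each value:
  2: appears 1 time(s)
  6: appears 2 time(s)
  19: appears 1 time(s)
  24: appears 3 time(s)
  28: appears 1 time(s)
  29: appears 1 time(s)
  47: appears 1 time(s)
  49: appears 1 time(s)
  85: appears 2 time(s)
  87: appears 1 time(s)
Step 2: The value 24 appears most frequently (3 times).
Step 3: Mode = 24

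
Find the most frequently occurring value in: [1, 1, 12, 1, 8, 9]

1

Step 1: Count the frequency of each value:
  1: appears 3 time(s)
  8: appears 1 time(s)
  9: appears 1 time(s)
  12: appears 1 time(s)
Step 2: The value 1 appears most frequently (3 times).
Step 3: Mode = 1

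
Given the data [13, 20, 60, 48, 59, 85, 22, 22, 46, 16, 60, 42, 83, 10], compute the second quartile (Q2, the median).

44

Step 1: Sort the data: [10, 13, 16, 20, 22, 22, 42, 46, 48, 59, 60, 60, 83, 85]
Step 2: n = 14
Step 3: Q2 is the median. Since n is even, it is the average of the values at positions 7 and 8:
  Q2 = (42 + 46) / 2 = 44
Step 4: Q2 = 44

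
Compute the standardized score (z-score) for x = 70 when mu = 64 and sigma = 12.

0.5

Step 1: Recall the z-score formula: z = (x - mu) / sigma
Step 2: Substitute values: z = (70 - 64) / 12
Step 3: z = 6 / 12 = 0.5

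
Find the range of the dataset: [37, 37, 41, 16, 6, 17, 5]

36

Step 1: Identify the maximum value: max = 41
Step 2: Identify the minimum value: min = 5
Step 3: Range = max - min = 41 - 5 = 36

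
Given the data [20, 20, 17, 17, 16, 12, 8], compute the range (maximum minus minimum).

12

Step 1: Identify the maximum value: max = 20
Step 2: Identify the minimum value: min = 8
Step 3: Range = max - min = 20 - 8 = 12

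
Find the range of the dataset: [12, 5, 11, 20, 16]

15

Step 1: Identify the maximum value: max = 20
Step 2: Identify the minimum value: min = 5
Step 3: Range = max - min = 20 - 5 = 15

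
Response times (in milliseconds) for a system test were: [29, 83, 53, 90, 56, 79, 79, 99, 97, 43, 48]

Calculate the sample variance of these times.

566.2182

Step 1: Compute the mean: (29 + 83 + 53 + 90 + 56 + 79 + 79 + 99 + 97 + 43 + 48) / 11 = 68.7273
Step 2: Compute squared deviations from the mean:
  (29 - 68.7273)^2 = 1578.2562
  (83 - 68.7273)^2 = 203.7107
  (53 - 68.7273)^2 = 247.3471
  (90 - 68.7273)^2 = 452.5289
  (56 - 68.7273)^2 = 161.9835
  (79 - 68.7273)^2 = 105.5289
  (79 - 68.7273)^2 = 105.5289
  (99 - 68.7273)^2 = 916.438
  (97 - 68.7273)^2 = 799.3471
  (43 - 68.7273)^2 = 661.8926
  (48 - 68.7273)^2 = 429.6198
Step 3: Sum of squared deviations = 5662.1818
Step 4: Sample variance = 5662.1818 / 10 = 566.2182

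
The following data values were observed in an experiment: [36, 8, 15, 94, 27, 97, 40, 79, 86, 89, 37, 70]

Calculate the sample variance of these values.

1061.7273

Step 1: Compute the mean: (36 + 8 + 15 + 94 + 27 + 97 + 40 + 79 + 86 + 89 + 37 + 70) / 12 = 56.5
Step 2: Compute squared deviations from the mean:
  (36 - 56.5)^2 = 420.25
  (8 - 56.5)^2 = 2352.25
  (15 - 56.5)^2 = 1722.25
  (94 - 56.5)^2 = 1406.25
  (27 - 56.5)^2 = 870.25
  (97 - 56.5)^2 = 1640.25
  (40 - 56.5)^2 = 272.25
  (79 - 56.5)^2 = 506.25
  (86 - 56.5)^2 = 870.25
  (89 - 56.5)^2 = 1056.25
  (37 - 56.5)^2 = 380.25
  (70 - 56.5)^2 = 182.25
Step 3: Sum of squared deviations = 11679
Step 4: Sample variance = 11679 / 11 = 1061.7273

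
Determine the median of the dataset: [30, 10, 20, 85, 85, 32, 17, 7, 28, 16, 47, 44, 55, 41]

31

Step 1: Sort the data in ascending order: [7, 10, 16, 17, 20, 28, 30, 32, 41, 44, 47, 55, 85, 85]
Step 2: The number of values is n = 14.
Step 3: Since n is even, the median is the average of positions 7 and 8:
  Median = (30 + 32) / 2 = 31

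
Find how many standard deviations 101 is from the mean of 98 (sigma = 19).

0.1579

Step 1: Recall the z-score formula: z = (x - mu) / sigma
Step 2: Substitute values: z = (101 - 98) / 19
Step 3: z = 3 / 19 = 0.1579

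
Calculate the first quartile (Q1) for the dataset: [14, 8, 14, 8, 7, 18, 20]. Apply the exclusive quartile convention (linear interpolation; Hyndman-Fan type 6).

8

Step 1: Sort the data: [7, 8, 8, 14, 14, 18, 20]
Step 2: n = 7
Step 3: Using the exclusive quartile method:
  Q1 = 8
  Q2 (median) = 14
  Q3 = 18
  IQR = Q3 - Q1 = 18 - 8 = 10
Step 4: Q1 = 8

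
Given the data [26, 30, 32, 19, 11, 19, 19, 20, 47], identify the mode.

19

Step 1: Count the frequency of each value:
  11: appears 1 time(s)
  19: appears 3 time(s)
  20: appears 1 time(s)
  26: appears 1 time(s)
  30: appears 1 time(s)
  32: appears 1 time(s)
  47: appears 1 time(s)
Step 2: The value 19 appears most frequently (3 times).
Step 3: Mode = 19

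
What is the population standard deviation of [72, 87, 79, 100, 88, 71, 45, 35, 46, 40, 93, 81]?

21.5527

Step 1: Compute the mean: 69.75
Step 2: Sum of squared deviations from the mean: 5574.25
Step 3: Population variance = 5574.25 / 12 = 464.5208
Step 4: Standard deviation = sqrt(464.5208) = 21.5527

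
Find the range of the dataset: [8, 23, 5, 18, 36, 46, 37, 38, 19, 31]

41

Step 1: Identify the maximum value: max = 46
Step 2: Identify the minimum value: min = 5
Step 3: Range = max - min = 46 - 5 = 41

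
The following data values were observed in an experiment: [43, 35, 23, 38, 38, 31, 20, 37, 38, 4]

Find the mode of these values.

38

Step 1: Count the frequency of each value:
  4: appears 1 time(s)
  20: appears 1 time(s)
  23: appears 1 time(s)
  31: appears 1 time(s)
  35: appears 1 time(s)
  37: appears 1 time(s)
  38: appears 3 time(s)
  43: appears 1 time(s)
Step 2: The value 38 appears most frequently (3 times).
Step 3: Mode = 38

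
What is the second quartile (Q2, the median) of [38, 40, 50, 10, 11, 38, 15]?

38

Step 1: Sort the data: [10, 11, 15, 38, 38, 40, 50]
Step 2: n = 7
Step 3: Q2 is the median. Since n is odd, it is the middle value at position 4: 38
Step 4: Q2 = 38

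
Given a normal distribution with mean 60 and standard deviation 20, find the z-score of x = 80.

1

Step 1: Recall the z-score formula: z = (x - mu) / sigma
Step 2: Substitute values: z = (80 - 60) / 20
Step 3: z = 20 / 20 = 1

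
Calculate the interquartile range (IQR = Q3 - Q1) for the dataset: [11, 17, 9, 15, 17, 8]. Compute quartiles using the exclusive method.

8.25

Step 1: Sort the data: [8, 9, 11, 15, 17, 17]
Step 2: n = 6
Step 3: Using the exclusive quartile method:
  Q1 = 8.75
  Q2 (median) = 13
  Q3 = 17
  IQR = Q3 - Q1 = 17 - 8.75 = 8.25
Step 4: IQR = 8.25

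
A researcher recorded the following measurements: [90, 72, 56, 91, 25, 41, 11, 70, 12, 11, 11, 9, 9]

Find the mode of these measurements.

11

Step 1: Count the frequency of each value:
  9: appears 2 time(s)
  11: appears 3 time(s)
  12: appears 1 time(s)
  25: appears 1 time(s)
  41: appears 1 time(s)
  56: appears 1 time(s)
  70: appears 1 time(s)
  72: appears 1 time(s)
  90: appears 1 time(s)
  91: appears 1 time(s)
Step 2: The value 11 appears most frequently (3 times).
Step 3: Mode = 11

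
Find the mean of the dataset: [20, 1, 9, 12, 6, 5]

8.8333

Step 1: Sum all values: 20 + 1 + 9 + 12 + 6 + 5 = 53
Step 2: Count the number of values: n = 6
Step 3: Mean = sum / n = 53 / 6 = 8.8333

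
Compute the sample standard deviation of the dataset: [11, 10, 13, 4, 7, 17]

4.5461

Step 1: Compute the mean: 10.3333
Step 2: Sum of squared deviations from the mean: 103.3333
Step 3: Sample variance = 103.3333 / 5 = 20.6667
Step 4: Standard deviation = sqrt(20.6667) = 4.5461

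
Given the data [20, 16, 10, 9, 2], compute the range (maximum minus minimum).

18

Step 1: Identify the maximum value: max = 20
Step 2: Identify the minimum value: min = 2
Step 3: Range = max - min = 20 - 2 = 18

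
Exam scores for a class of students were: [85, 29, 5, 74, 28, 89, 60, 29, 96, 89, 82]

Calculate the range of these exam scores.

91

Step 1: Identify the maximum value: max = 96
Step 2: Identify the minimum value: min = 5
Step 3: Range = max - min = 96 - 5 = 91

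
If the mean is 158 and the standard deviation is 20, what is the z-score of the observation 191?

1.65

Step 1: Recall the z-score formula: z = (x - mu) / sigma
Step 2: Substitute values: z = (191 - 158) / 20
Step 3: z = 33 / 20 = 1.65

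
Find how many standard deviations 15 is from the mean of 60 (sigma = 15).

-3

Step 1: Recall the z-score formula: z = (x - mu) / sigma
Step 2: Substitute values: z = (15 - 60) / 15
Step 3: z = -45 / 15 = -3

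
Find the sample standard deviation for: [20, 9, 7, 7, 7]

5.6569

Step 1: Compute the mean: 10
Step 2: Sum of squared deviations from the mean: 128
Step 3: Sample variance = 128 / 4 = 32
Step 4: Standard deviation = sqrt(32) = 5.6569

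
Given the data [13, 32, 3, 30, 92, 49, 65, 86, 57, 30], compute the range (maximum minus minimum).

89

Step 1: Identify the maximum value: max = 92
Step 2: Identify the minimum value: min = 3
Step 3: Range = max - min = 92 - 3 = 89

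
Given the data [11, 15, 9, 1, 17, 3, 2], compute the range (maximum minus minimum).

16

Step 1: Identify the maximum value: max = 17
Step 2: Identify the minimum value: min = 1
Step 3: Range = max - min = 17 - 1 = 16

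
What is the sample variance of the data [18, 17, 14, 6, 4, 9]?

34.2667

Step 1: Compute the mean: (18 + 17 + 14 + 6 + 4 + 9) / 6 = 11.3333
Step 2: Compute squared deviations from the mean:
  (18 - 11.3333)^2 = 44.4444
  (17 - 11.3333)^2 = 32.1111
  (14 - 11.3333)^2 = 7.1111
  (6 - 11.3333)^2 = 28.4444
  (4 - 11.3333)^2 = 53.7778
  (9 - 11.3333)^2 = 5.4444
Step 3: Sum of squared deviations = 171.3333
Step 4: Sample variance = 171.3333 / 5 = 34.2667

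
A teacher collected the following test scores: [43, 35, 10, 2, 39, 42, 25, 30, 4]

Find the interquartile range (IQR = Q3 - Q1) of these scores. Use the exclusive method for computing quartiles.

33.5

Step 1: Sort the data: [2, 4, 10, 25, 30, 35, 39, 42, 43]
Step 2: n = 9
Step 3: Using the exclusive quartile method:
  Q1 = 7
  Q2 (median) = 30
  Q3 = 40.5
  IQR = Q3 - Q1 = 40.5 - 7 = 33.5
Step 4: IQR = 33.5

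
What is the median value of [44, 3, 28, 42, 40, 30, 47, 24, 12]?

30

Step 1: Sort the data in ascending order: [3, 12, 24, 28, 30, 40, 42, 44, 47]
Step 2: The number of values is n = 9.
Step 3: Since n is odd, the median is the middle value at position 5: 30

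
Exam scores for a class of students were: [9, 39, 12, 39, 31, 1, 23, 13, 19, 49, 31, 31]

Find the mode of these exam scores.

31

Step 1: Count the frequency of each value:
  1: appears 1 time(s)
  9: appears 1 time(s)
  12: appears 1 time(s)
  13: appears 1 time(s)
  19: appears 1 time(s)
  23: appears 1 time(s)
  31: appears 3 time(s)
  39: appears 2 time(s)
  49: appears 1 time(s)
Step 2: The value 31 appears most frequently (3 times).
Step 3: Mode = 31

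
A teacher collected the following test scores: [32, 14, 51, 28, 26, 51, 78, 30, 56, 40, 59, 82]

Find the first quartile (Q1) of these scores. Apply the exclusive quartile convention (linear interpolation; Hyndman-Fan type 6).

28.5

Step 1: Sort the data: [14, 26, 28, 30, 32, 40, 51, 51, 56, 59, 78, 82]
Step 2: n = 12
Step 3: Using the exclusive quartile method:
  Q1 = 28.5
  Q2 (median) = 45.5
  Q3 = 58.25
  IQR = Q3 - Q1 = 58.25 - 28.5 = 29.75
Step 4: Q1 = 28.5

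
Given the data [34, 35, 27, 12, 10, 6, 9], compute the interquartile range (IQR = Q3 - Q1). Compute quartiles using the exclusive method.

25

Step 1: Sort the data: [6, 9, 10, 12, 27, 34, 35]
Step 2: n = 7
Step 3: Using the exclusive quartile method:
  Q1 = 9
  Q2 (median) = 12
  Q3 = 34
  IQR = Q3 - Q1 = 34 - 9 = 25
Step 4: IQR = 25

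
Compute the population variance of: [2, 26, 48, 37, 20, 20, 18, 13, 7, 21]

164.16

Step 1: Compute the mean: (2 + 26 + 48 + 37 + 20 + 20 + 18 + 13 + 7 + 21) / 10 = 21.2
Step 2: Compute squared deviations from the mean:
  (2 - 21.2)^2 = 368.64
  (26 - 21.2)^2 = 23.04
  (48 - 21.2)^2 = 718.24
  (37 - 21.2)^2 = 249.64
  (20 - 21.2)^2 = 1.44
  (20 - 21.2)^2 = 1.44
  (18 - 21.2)^2 = 10.24
  (13 - 21.2)^2 = 67.24
  (7 - 21.2)^2 = 201.64
  (21 - 21.2)^2 = 0.04
Step 3: Sum of squared deviations = 1641.6
Step 4: Population variance = 1641.6 / 10 = 164.16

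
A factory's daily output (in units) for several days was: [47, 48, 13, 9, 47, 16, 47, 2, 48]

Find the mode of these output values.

47

Step 1: Count the frequency of each value:
  2: appears 1 time(s)
  9: appears 1 time(s)
  13: appears 1 time(s)
  16: appears 1 time(s)
  47: appears 3 time(s)
  48: appears 2 time(s)
Step 2: The value 47 appears most frequently (3 times).
Step 3: Mode = 47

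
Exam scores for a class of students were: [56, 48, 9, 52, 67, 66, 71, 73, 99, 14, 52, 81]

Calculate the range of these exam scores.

90

Step 1: Identify the maximum value: max = 99
Step 2: Identify the minimum value: min = 9
Step 3: Range = max - min = 99 - 9 = 90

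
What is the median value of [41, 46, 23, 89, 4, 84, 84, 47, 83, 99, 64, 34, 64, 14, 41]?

47

Step 1: Sort the data in ascending order: [4, 14, 23, 34, 41, 41, 46, 47, 64, 64, 83, 84, 84, 89, 99]
Step 2: The number of values is n = 15.
Step 3: Since n is odd, the median is the middle value at position 8: 47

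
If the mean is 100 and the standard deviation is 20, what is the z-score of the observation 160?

3

Step 1: Recall the z-score formula: z = (x - mu) / sigma
Step 2: Substitute values: z = (160 - 100) / 20
Step 3: z = 60 / 20 = 3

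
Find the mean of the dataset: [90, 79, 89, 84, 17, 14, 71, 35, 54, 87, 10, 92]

60.1667

Step 1: Sum all values: 90 + 79 + 89 + 84 + 17 + 14 + 71 + 35 + 54 + 87 + 10 + 92 = 722
Step 2: Count the number of values: n = 12
Step 3: Mean = sum / n = 722 / 12 = 60.1667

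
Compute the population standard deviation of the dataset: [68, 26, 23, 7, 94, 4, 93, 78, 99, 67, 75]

34.1608

Step 1: Compute the mean: 57.6364
Step 2: Sum of squared deviations from the mean: 12836.5455
Step 3: Population variance = 12836.5455 / 11 = 1166.9587
Step 4: Standard deviation = sqrt(1166.9587) = 34.1608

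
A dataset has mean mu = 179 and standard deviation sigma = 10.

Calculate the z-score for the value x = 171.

-0.8

Step 1: Recall the z-score formula: z = (x - mu) / sigma
Step 2: Substitute values: z = (171 - 179) / 10
Step 3: z = -8 / 10 = -0.8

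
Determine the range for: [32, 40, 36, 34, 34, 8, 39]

32

Step 1: Identify the maximum value: max = 40
Step 2: Identify the minimum value: min = 8
Step 3: Range = max - min = 40 - 8 = 32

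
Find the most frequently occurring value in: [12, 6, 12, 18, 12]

12

Step 1: Count the frequency of each value:
  6: appears 1 time(s)
  12: appears 3 time(s)
  18: appears 1 time(s)
Step 2: The value 12 appears most frequently (3 times).
Step 3: Mode = 12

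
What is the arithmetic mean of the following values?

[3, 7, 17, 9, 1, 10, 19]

9.4286

Step 1: Sum all values: 3 + 7 + 17 + 9 + 1 + 10 + 19 = 66
Step 2: Count the number of values: n = 7
Step 3: Mean = sum / n = 66 / 7 = 9.4286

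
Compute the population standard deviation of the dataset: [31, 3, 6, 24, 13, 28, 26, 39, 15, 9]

11.2889

Step 1: Compute the mean: 19.4
Step 2: Sum of squared deviations from the mean: 1274.4
Step 3: Population variance = 1274.4 / 10 = 127.44
Step 4: Standard deviation = sqrt(127.44) = 11.2889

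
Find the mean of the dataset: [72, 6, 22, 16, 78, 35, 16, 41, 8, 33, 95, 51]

39.4167

Step 1: Sum all values: 72 + 6 + 22 + 16 + 78 + 35 + 16 + 41 + 8 + 33 + 95 + 51 = 473
Step 2: Count the number of values: n = 12
Step 3: Mean = sum / n = 473 / 12 = 39.4167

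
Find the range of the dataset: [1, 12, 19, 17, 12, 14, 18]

18

Step 1: Identify the maximum value: max = 19
Step 2: Identify the minimum value: min = 1
Step 3: Range = max - min = 19 - 1 = 18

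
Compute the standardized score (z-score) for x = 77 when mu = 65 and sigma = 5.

2.4

Step 1: Recall the z-score formula: z = (x - mu) / sigma
Step 2: Substitute values: z = (77 - 65) / 5
Step 3: z = 12 / 5 = 2.4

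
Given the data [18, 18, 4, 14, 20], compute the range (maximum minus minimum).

16

Step 1: Identify the maximum value: max = 20
Step 2: Identify the minimum value: min = 4
Step 3: Range = max - min = 20 - 4 = 16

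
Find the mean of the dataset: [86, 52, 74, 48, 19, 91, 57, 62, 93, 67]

64.9

Step 1: Sum all values: 86 + 52 + 74 + 48 + 19 + 91 + 57 + 62 + 93 + 67 = 649
Step 2: Count the number of values: n = 10
Step 3: Mean = sum / n = 649 / 10 = 64.9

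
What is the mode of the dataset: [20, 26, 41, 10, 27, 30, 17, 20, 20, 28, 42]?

20

Step 1: Count the frequency of each value:
  10: appears 1 time(s)
  17: appears 1 time(s)
  20: appears 3 time(s)
  26: appears 1 time(s)
  27: appears 1 time(s)
  28: appears 1 time(s)
  30: appears 1 time(s)
  41: appears 1 time(s)
  42: appears 1 time(s)
Step 2: The value 20 appears most frequently (3 times).
Step 3: Mode = 20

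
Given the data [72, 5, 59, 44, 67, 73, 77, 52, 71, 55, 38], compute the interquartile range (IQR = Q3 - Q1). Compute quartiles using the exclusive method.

28

Step 1: Sort the data: [5, 38, 44, 52, 55, 59, 67, 71, 72, 73, 77]
Step 2: n = 11
Step 3: Using the exclusive quartile method:
  Q1 = 44
  Q2 (median) = 59
  Q3 = 72
  IQR = Q3 - Q1 = 72 - 44 = 28
Step 4: IQR = 28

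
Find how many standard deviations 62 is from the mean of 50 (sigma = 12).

1

Step 1: Recall the z-score formula: z = (x - mu) / sigma
Step 2: Substitute values: z = (62 - 50) / 12
Step 3: z = 12 / 12 = 1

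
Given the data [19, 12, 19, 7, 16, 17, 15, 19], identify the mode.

19

Step 1: Count the frequency of each value:
  7: appears 1 time(s)
  12: appears 1 time(s)
  15: appears 1 time(s)
  16: appears 1 time(s)
  17: appears 1 time(s)
  19: appears 3 time(s)
Step 2: The value 19 appears most frequently (3 times).
Step 3: Mode = 19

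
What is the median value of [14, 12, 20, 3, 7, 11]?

11.5

Step 1: Sort the data in ascending order: [3, 7, 11, 12, 14, 20]
Step 2: The number of values is n = 6.
Step 3: Since n is even, the median is the average of positions 3 and 4:
  Median = (11 + 12) / 2 = 11.5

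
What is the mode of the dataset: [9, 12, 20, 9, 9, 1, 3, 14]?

9

Step 1: Count the frequency of each value:
  1: appears 1 time(s)
  3: appears 1 time(s)
  9: appears 3 time(s)
  12: appears 1 time(s)
  14: appears 1 time(s)
  20: appears 1 time(s)
Step 2: The value 9 appears most frequently (3 times).
Step 3: Mode = 9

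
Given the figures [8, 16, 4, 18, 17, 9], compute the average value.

12

Step 1: Sum all values: 8 + 16 + 4 + 18 + 17 + 9 = 72
Step 2: Count the number of values: n = 6
Step 3: Mean = sum / n = 72 / 6 = 12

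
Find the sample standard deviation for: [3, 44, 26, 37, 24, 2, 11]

16.3503

Step 1: Compute the mean: 21
Step 2: Sum of squared deviations from the mean: 1604
Step 3: Sample variance = 1604 / 6 = 267.3333
Step 4: Standard deviation = sqrt(267.3333) = 16.3503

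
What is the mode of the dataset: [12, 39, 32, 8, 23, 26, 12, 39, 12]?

12

Step 1: Count the frequency of each value:
  8: appears 1 time(s)
  12: appears 3 time(s)
  23: appears 1 time(s)
  26: appears 1 time(s)
  32: appears 1 time(s)
  39: appears 2 time(s)
Step 2: The value 12 appears most frequently (3 times).
Step 3: Mode = 12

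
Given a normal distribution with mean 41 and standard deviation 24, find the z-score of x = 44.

0.125

Step 1: Recall the z-score formula: z = (x - mu) / sigma
Step 2: Substitute values: z = (44 - 41) / 24
Step 3: z = 3 / 24 = 0.125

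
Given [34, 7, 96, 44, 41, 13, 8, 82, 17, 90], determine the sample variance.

1191.2889

Step 1: Compute the mean: (34 + 7 + 96 + 44 + 41 + 13 + 8 + 82 + 17 + 90) / 10 = 43.2
Step 2: Compute squared deviations from the mean:
  (34 - 43.2)^2 = 84.64
  (7 - 43.2)^2 = 1310.44
  (96 - 43.2)^2 = 2787.84
  (44 - 43.2)^2 = 0.64
  (41 - 43.2)^2 = 4.84
  (13 - 43.2)^2 = 912.04
  (8 - 43.2)^2 = 1239.04
  (82 - 43.2)^2 = 1505.44
  (17 - 43.2)^2 = 686.44
  (90 - 43.2)^2 = 2190.24
Step 3: Sum of squared deviations = 10721.6
Step 4: Sample variance = 10721.6 / 9 = 1191.2889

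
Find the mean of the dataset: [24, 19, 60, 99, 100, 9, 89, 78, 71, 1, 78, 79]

58.9167

Step 1: Sum all values: 24 + 19 + 60 + 99 + 100 + 9 + 89 + 78 + 71 + 1 + 78 + 79 = 707
Step 2: Count the number of values: n = 12
Step 3: Mean = sum / n = 707 / 12 = 58.9167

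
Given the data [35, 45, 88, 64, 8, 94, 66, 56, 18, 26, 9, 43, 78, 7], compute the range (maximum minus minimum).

87

Step 1: Identify the maximum value: max = 94
Step 2: Identify the minimum value: min = 7
Step 3: Range = max - min = 94 - 7 = 87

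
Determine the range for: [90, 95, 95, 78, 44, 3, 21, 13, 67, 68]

92

Step 1: Identify the maximum value: max = 95
Step 2: Identify the minimum value: min = 3
Step 3: Range = max - min = 95 - 3 = 92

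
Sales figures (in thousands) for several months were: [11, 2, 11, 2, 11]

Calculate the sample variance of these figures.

24.3

Step 1: Compute the mean: (11 + 2 + 11 + 2 + 11) / 5 = 7.4
Step 2: Compute squared deviations from the mean:
  (11 - 7.4)^2 = 12.96
  (2 - 7.4)^2 = 29.16
  (11 - 7.4)^2 = 12.96
  (2 - 7.4)^2 = 29.16
  (11 - 7.4)^2 = 12.96
Step 3: Sum of squared deviations = 97.2
Step 4: Sample variance = 97.2 / 4 = 24.3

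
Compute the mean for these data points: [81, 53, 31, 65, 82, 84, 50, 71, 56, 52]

62.5

Step 1: Sum all values: 81 + 53 + 31 + 65 + 82 + 84 + 50 + 71 + 56 + 52 = 625
Step 2: Count the number of values: n = 10
Step 3: Mean = sum / n = 625 / 10 = 62.5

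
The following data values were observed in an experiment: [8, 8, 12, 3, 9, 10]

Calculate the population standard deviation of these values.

2.7487

Step 1: Compute the mean: 8.3333
Step 2: Sum of squared deviations from the mean: 45.3333
Step 3: Population variance = 45.3333 / 6 = 7.5556
Step 4: Standard deviation = sqrt(7.5556) = 2.7487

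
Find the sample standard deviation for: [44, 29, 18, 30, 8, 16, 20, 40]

12.3513

Step 1: Compute the mean: 25.625
Step 2: Sum of squared deviations from the mean: 1067.875
Step 3: Sample variance = 1067.875 / 7 = 152.5536
Step 4: Standard deviation = sqrt(152.5536) = 12.3513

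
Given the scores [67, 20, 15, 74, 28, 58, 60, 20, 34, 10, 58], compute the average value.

40.3636

Step 1: Sum all values: 67 + 20 + 15 + 74 + 28 + 58 + 60 + 20 + 34 + 10 + 58 = 444
Step 2: Count the number of values: n = 11
Step 3: Mean = sum / n = 444 / 11 = 40.3636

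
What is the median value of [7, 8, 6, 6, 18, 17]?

7.5

Step 1: Sort the data in ascending order: [6, 6, 7, 8, 17, 18]
Step 2: The number of values is n = 6.
Step 3: Since n is even, the median is the average of positions 3 and 4:
  Median = (7 + 8) / 2 = 7.5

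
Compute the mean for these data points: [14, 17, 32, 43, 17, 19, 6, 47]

24.375

Step 1: Sum all values: 14 + 17 + 32 + 43 + 17 + 19 + 6 + 47 = 195
Step 2: Count the number of values: n = 8
Step 3: Mean = sum / n = 195 / 8 = 24.375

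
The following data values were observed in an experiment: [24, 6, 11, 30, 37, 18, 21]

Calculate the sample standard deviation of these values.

10.6458

Step 1: Compute the mean: 21
Step 2: Sum of squared deviations from the mean: 680
Step 3: Sample variance = 680 / 6 = 113.3333
Step 4: Standard deviation = sqrt(113.3333) = 10.6458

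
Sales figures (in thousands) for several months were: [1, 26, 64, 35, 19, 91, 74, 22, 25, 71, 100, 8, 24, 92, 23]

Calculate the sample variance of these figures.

1108.8571

Step 1: Compute the mean: (1 + 26 + 64 + 35 + 19 + 91 + 74 + 22 + 25 + 71 + 100 + 8 + 24 + 92 + 23) / 15 = 45
Step 2: Compute squared deviations from the mean:
  (1 - 45)^2 = 1936
  (26 - 45)^2 = 361
  (64 - 45)^2 = 361
  (35 - 45)^2 = 100
  (19 - 45)^2 = 676
  (91 - 45)^2 = 2116
  (74 - 45)^2 = 841
  (22 - 45)^2 = 529
  (25 - 45)^2 = 400
  (71 - 45)^2 = 676
  (100 - 45)^2 = 3025
  (8 - 45)^2 = 1369
  (24 - 45)^2 = 441
  (92 - 45)^2 = 2209
  (23 - 45)^2 = 484
Step 3: Sum of squared deviations = 15524
Step 4: Sample variance = 15524 / 14 = 1108.8571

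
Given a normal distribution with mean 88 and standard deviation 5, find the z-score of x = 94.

1.2

Step 1: Recall the z-score formula: z = (x - mu) / sigma
Step 2: Substitute values: z = (94 - 88) / 5
Step 3: z = 6 / 5 = 1.2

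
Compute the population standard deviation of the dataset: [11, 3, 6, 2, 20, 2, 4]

6.1045

Step 1: Compute the mean: 6.8571
Step 2: Sum of squared deviations from the mean: 260.8571
Step 3: Population variance = 260.8571 / 7 = 37.2653
Step 4: Standard deviation = sqrt(37.2653) = 6.1045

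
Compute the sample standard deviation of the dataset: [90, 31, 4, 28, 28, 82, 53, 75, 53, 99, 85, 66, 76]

29.1008

Step 1: Compute the mean: 59.2308
Step 2: Sum of squared deviations from the mean: 10162.3077
Step 3: Sample variance = 10162.3077 / 12 = 846.859
Step 4: Standard deviation = sqrt(846.859) = 29.1008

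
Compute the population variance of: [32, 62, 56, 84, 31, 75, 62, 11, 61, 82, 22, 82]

580.3333

Step 1: Compute the mean: (32 + 62 + 56 + 84 + 31 + 75 + 62 + 11 + 61 + 82 + 22 + 82) / 12 = 55
Step 2: Compute squared deviations from the mean:
  (32 - 55)^2 = 529
  (62 - 55)^2 = 49
  (56 - 55)^2 = 1
  (84 - 55)^2 = 841
  (31 - 55)^2 = 576
  (75 - 55)^2 = 400
  (62 - 55)^2 = 49
  (11 - 55)^2 = 1936
  (61 - 55)^2 = 36
  (82 - 55)^2 = 729
  (22 - 55)^2 = 1089
  (82 - 55)^2 = 729
Step 3: Sum of squared deviations = 6964
Step 4: Population variance = 6964 / 12 = 580.3333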